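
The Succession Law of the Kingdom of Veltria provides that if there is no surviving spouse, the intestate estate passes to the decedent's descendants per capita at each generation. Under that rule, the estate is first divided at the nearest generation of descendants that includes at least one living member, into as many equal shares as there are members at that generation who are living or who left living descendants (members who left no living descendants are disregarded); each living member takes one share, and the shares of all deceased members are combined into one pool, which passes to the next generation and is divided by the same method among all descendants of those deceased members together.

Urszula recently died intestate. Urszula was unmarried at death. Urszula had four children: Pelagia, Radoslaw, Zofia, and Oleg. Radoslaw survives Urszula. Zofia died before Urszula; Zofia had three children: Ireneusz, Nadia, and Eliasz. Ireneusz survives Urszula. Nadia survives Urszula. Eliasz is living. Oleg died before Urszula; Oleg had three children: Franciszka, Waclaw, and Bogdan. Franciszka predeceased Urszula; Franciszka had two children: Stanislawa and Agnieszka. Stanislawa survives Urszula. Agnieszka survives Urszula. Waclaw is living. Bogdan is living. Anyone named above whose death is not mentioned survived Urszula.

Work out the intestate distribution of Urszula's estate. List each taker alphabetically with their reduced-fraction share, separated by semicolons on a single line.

There is no surviving spouse, so the entire estate passes to Urszula's descendants per capita at each generation.
At generation 1 (Pelagia, Radoslaw, Zofia, Oleg) there are 4 shares of (1)/4 = 1/4 each.
Living: Pelagia and Radoslaw — each takes 1/4.
Deceased: Zofia and Oleg. Their combined 1/2 is pooled and carried to generation 2.
At generation 2 (Ireneusz, Nadia, Eliasz, Franciszka, Waclaw, Bogdan) there are 6 shares of (1/2)/6 = 1/12 each.
Living: Ireneusz, Nadia, Eliasz, Waclaw, and Bogdan — each takes 1/12.
Deceased: Franciszka. That 1/12 share is carried to generation 3.
At generation 3 (Stanislawa, Agnieszka) there are 2 shares of (1/12)/2 = 1/24 each.
Living: Stanislawa and Agnieszka — each takes 1/24.

Agnieszka 1/24; Bogdan 1/12; Eliasz 1/12; Ireneusz 1/12; Nadia 1/12; Pelagia 1/4; Radoslaw 1/4; Stanislawa 1/24; Waclaw 1/12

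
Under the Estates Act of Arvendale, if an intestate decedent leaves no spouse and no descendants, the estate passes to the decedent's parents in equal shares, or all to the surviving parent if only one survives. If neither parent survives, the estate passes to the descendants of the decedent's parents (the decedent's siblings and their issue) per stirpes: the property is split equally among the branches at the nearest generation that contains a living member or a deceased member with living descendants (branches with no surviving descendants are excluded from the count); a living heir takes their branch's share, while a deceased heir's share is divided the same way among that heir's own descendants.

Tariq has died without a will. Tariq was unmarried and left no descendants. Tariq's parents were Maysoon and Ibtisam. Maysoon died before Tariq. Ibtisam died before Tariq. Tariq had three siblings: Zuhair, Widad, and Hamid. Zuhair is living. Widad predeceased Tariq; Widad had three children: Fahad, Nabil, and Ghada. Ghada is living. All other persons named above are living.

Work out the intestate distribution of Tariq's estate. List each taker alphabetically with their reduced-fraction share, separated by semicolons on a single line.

Fahad 1/9; Ghada 1/9; Hamid 1/3; Nabil 1/9; Zuhair 1/3

Neither parent survives and there are no descendants, so the estate passes to Tariq's siblings and their issue per stirpes.
The estate is divided into 3 equal shares of 1/3 among Zuhair, Widad, Hamid.
Zuhair is living and takes 1/3.
Widad predeceased; the 1/3 allotted to Widad's branch passes to Widad's issue by representation.
The 1/3 is divided into 3 equal shares of 1/9 among Fahad, Nabil, Ghada.
Fahad is living and takes 1/9.
Nabil is living and takes 1/9.
Ghada is living and takes 1/9.
Hamid is living and takes 1/3.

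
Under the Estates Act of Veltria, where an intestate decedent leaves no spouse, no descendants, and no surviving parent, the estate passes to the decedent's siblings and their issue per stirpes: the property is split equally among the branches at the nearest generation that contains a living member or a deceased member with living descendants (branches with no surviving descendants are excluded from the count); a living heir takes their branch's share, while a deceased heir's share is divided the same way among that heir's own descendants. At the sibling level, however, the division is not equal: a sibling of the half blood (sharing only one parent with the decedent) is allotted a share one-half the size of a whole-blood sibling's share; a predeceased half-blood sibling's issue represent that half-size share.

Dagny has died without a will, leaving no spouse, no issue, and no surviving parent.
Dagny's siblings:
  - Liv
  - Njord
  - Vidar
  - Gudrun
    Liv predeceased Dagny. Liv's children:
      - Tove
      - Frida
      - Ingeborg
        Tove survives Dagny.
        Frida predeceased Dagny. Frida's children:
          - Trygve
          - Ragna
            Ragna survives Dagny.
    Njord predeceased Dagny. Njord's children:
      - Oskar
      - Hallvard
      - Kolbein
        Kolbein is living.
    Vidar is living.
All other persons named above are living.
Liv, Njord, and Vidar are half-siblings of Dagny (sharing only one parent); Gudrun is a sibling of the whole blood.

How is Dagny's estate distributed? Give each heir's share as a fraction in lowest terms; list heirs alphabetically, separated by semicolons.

Gudrun 2/5; Hallvard 1/15; Ingeborg 1/15; Kolbein 1/15; Oskar 1/15; Ragna 1/30; Tove 1/15; Trygve 1/30; Vidar 1/5

No spouse, descendants, or parent survives, so the estate passes to Dagny's siblings per stirpes.
Half-blood siblings count for one-half the weight of whole-blood siblings at the initial division.
Dividing 1 in proportion to weights (total weight 5/2): Liv (weight 1/2) → 1/5; Njord (weight 1/2) → 1/5; Vidar (weight 1/2) → 1/5; Gudrun (weight 1) → 2/5.
Liv predeceased; the 1/5 allotted to Liv's branch passes to Liv's issue by representation.
The 1/5 is divided into 3 equal shares of 1/15 among Tove, Frida, Ingeborg.
Tove is living and takes 1/15.
Frida predeceased; the 1/15 allotted to Frida's branch passes to Frida's issue by representation.
The 1/15 is divided into 2 equal shares of 1/30 among Trygve, Ragna.
Trygve is living and takes 1/30.
Ragna is living and takes 1/30.
Ingeborg is living and takes 1/15.
Njord predeceased; the 1/5 allotted to Njord's branch passes to Njord's issue by representation.
The 1/5 is divided into 3 equal shares of 1/15 among Oskar, Hallvard, Kolbein.
Oskar is living and takes 1/15.
Hallvard is living and takes 1/15.
Kolbein is living and takes 1/15.
Vidar is living and takes 1/5.
Gudrun is living and takes 2/5.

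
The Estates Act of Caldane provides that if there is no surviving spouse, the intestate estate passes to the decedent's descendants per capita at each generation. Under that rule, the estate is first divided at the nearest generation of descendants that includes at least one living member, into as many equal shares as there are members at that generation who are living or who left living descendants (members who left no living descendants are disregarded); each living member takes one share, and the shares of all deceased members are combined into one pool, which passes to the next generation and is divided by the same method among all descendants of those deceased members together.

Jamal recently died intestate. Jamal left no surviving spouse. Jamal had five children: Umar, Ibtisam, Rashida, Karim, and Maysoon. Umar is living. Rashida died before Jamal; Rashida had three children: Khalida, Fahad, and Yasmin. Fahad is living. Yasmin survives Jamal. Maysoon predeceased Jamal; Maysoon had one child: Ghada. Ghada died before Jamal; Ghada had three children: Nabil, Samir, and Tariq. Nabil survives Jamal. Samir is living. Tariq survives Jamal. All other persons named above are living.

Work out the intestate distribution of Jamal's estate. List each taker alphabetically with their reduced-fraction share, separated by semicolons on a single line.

There is no surviving spouse, so the entire estate passes to Jamal's descendants per capita at each generation.
At generation 1 (Umar, Ibtisam, Rashida, Karim, Maysoon) there are 5 shares of (1)/5 = 1/5 each.
Living: Umar, Ibtisam, and Karim — each takes 1/5.
Deceased: Rashida and Maysoon. Their combined 2/5 is pooled and carried to generation 2.
At generation 2 (Khalida, Fahad, Yasmin, Ghada) there are 4 shares of (2/5)/4 = 1/10 each.
Living: Khalida, Fahad, and Yasmin — each takes 1/10.
Deceased: Ghada. That 1/10 share is carried to generation 3.
At generation 3 (Nabil, Samir, Tariq) there are 3 shares of (1/10)/3 = 1/30 each.
Living: Nabil, Samir, and Tariq — each takes 1/30.

Fahad 1/10; Ibtisam 1/5; Karim 1/5; Khalida 1/10; Nabil 1/30; Samir 1/30; Tariq 1/30; Umar 1/5; Yasmin 1/10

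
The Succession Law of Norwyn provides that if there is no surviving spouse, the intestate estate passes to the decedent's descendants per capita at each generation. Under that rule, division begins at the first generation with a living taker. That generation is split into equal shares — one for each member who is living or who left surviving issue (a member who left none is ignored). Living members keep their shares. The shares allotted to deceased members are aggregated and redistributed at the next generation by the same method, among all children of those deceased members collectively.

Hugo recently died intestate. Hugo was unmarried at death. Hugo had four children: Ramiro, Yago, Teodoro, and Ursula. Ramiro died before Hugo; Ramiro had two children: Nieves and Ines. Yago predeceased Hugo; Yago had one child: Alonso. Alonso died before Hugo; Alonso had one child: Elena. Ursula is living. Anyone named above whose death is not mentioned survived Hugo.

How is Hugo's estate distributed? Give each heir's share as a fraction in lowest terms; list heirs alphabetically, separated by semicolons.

There is no surviving spouse, so the entire estate passes to Hugo's descendants per capita at each generation.
At generation 1 (Ramiro, Yago, Teodoro, Ursula) there are 4 shares of (1)/4 = 1/4 each.
Living: Teodoro and Ursula — each takes 1/4.
Deceased: Ramiro and Yago. Their combined 1/2 is pooled and carried to generation 2.
At generation 2 (Nieves, Ines, Alonso) there are 3 shares of (1/2)/3 = 1/6 each.
Living: Nieves and Ines — each takes 1/6.
Deceased: Alonso. That 1/6 share is carried to generation 3.
At generation 3 (Elena) there are 1 shares of (1/6)/1 = 1/6 each.
Living: Elena — each takes 1/6.

Elena 1/6; Ines 1/6; Nieves 1/6; Teodoro 1/4; Ursula 1/4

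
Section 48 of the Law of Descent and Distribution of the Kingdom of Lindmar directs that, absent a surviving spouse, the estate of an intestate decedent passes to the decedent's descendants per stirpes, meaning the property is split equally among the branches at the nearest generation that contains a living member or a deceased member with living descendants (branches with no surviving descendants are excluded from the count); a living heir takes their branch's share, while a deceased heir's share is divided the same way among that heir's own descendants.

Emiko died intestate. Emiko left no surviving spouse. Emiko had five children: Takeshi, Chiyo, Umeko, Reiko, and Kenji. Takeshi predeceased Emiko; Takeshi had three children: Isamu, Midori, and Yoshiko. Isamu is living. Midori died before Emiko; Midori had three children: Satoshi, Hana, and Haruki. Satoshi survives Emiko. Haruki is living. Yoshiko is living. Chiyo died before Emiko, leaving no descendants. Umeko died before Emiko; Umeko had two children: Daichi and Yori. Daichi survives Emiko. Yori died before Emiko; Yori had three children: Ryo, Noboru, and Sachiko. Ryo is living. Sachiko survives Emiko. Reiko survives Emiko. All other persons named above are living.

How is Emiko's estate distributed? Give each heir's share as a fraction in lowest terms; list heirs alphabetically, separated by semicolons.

Daichi 1/8; Hana 1/36; Haruki 1/36; Isamu 1/12; Kenji 1/4; Noboru 1/24; Reiko 1/4; Ryo 1/24; Sachiko 1/24; Satoshi 1/36; Yoshiko 1/12

There is no surviving spouse, so the entire estate passes to Emiko's descendants per stirpes.
Chiyo left no surviving issue, so that branch lapses and is disregarded.
The estate is divided into 4 equal shares of 1/4 among Takeshi, Umeko, Reiko, Kenji.
Takeshi predeceased; the 1/4 allotted to Takeshi's branch passes to Takeshi's issue by representation.
The 1/4 is divided into 3 equal shares of 1/12 among Isamu, Midori, Yoshiko.
Isamu is living and takes 1/12.
Midori predeceased; the 1/12 allotted to Midori's branch passes to Midori's issue by representation.
The 1/12 is divided into 3 equal shares of 1/36 among Satoshi, Hana, Haruki.
Satoshi is living and takes 1/36.
Hana is living and takes 1/36.
Haruki is living and takes 1/36.
Yoshiko is living and takes 1/12.
Umeko predeceased; the 1/4 allotted to Umeko's branch passes to Umeko's issue by representation.
The 1/4 is divided into 2 equal shares of 1/8 among Daichi, Yori.
Daichi is living and takes 1/8.
Yori predeceased; the 1/8 allotted to Yori's branch passes to Yori's issue by representation.
The 1/8 is divided into 3 equal shares of 1/24 among Ryo, Noboru, Sachiko.
Ryo is living and takes 1/24.
Noboru is living and takes 1/24.
Sachiko is living and takes 1/24.
Reiko is living and takes 1/4.
Kenji is living and takes 1/4.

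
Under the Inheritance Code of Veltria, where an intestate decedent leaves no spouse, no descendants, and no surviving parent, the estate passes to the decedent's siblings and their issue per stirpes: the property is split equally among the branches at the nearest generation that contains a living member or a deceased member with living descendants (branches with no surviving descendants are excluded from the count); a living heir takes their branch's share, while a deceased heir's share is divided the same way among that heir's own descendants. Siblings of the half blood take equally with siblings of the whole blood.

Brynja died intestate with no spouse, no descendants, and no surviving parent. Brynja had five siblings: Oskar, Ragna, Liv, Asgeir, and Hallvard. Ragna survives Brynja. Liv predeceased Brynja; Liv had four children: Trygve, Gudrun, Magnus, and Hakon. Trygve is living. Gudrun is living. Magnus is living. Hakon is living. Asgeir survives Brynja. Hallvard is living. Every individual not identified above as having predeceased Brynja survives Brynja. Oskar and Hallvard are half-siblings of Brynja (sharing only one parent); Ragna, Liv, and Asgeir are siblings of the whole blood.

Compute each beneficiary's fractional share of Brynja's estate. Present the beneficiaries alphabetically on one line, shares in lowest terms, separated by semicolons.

No spouse, descendants, or parent survives, so the estate passes to Brynja's siblings per stirpes.
Half-blood and whole-blood siblings take equally under the stated rule.
The estate is divided into 5 equal shares of 1/5 among Oskar, Ragna, Liv, Asgeir, Hallvard.
Oskar is living and takes 1/5.
Ragna is living and takes 1/5.
Liv predeceased; the 1/5 allotted to Liv's branch passes to Liv's issue by representation.
The 1/5 is divided into 4 equal shares of 1/20 among Trygve, Gudrun, Magnus, Hakon.
Trygve is living and takes 1/20.
Gudrun is living and takes 1/20.
Magnus is living and takes 1/20.
Hakon is living and takes 1/20.
Asgeir is living and takes 1/5.
Hallvard is living and takes 1/5.

Asgeir 1/5; Gudrun 1/20; Hakon 1/20; Hallvard 1/5; Magnus 1/20; Oskar 1/5; Ragna 1/5; Trygve 1/20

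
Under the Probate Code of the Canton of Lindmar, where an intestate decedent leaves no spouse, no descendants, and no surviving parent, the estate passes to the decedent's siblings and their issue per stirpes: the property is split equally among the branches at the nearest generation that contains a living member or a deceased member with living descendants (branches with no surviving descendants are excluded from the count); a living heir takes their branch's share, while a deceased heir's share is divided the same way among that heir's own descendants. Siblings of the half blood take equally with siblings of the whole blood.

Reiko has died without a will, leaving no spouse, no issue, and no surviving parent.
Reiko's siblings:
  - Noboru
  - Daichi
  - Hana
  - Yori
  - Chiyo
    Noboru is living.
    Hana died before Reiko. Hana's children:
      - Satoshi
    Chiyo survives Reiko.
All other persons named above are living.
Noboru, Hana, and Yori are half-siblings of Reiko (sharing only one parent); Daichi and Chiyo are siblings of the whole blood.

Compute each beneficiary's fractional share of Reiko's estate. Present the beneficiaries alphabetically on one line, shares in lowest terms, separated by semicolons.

Chiyo 1/5; Daichi 1/5; Noboru 1/5; Satoshi 1/5; Yori 1/5

No spouse, descendants, or parent survives, so the estate passes to Reiko's siblings per stirpes.
Half-blood and whole-blood siblings take equally under the stated rule.
The estate is divided into 5 equal shares of 1/5 among Noboru, Daichi, Hana, Yori, Chiyo.
Noboru is living and takes 1/5.
Daichi is living and takes 1/5.
Hana predeceased; the 1/5 allotted to Hana's branch passes to Hana's issue by representation.
Satoshi is the sole taker at this level and receives the full 1/5.
Yori is living and takes 1/5.
Chiyo is living and takes 1/5.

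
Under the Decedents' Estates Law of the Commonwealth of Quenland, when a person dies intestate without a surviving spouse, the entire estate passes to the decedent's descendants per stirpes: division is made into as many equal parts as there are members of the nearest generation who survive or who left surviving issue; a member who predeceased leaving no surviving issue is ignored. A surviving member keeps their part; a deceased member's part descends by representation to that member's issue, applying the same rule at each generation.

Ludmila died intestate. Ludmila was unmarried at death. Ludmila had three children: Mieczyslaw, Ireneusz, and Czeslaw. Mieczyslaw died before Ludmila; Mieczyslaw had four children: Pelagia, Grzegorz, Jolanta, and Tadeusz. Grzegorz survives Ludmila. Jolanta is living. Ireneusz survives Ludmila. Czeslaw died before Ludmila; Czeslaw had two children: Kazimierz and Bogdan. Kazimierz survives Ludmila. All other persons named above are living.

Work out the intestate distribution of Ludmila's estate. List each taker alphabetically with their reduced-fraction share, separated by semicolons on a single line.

Bogdan 1/6; Grzegorz 1/12; Ireneusz 1/3; Jolanta 1/12; Kazimierz 1/6; Pelagia 1/12; Tadeusz 1/12

There is no surviving spouse, so the entire estate passes to Ludmila's descendants per stirpes.
The estate is divided into 3 equal shares of 1/3 among Mieczyslaw, Ireneusz, Czeslaw.
Mieczyslaw predeceased; the 1/3 allotted to Mieczyslaw's branch passes to Mieczyslaw's issue by representation.
The 1/3 is divided into 4 equal shares of 1/12 among Pelagia, Grzegorz, Jolanta, Tadeusz.
Pelagia is living and takes 1/12.
Grzegorz is living and takes 1/12.
Jolanta is living and takes 1/12.
Tadeusz is living and takes 1/12.
Ireneusz is living and takes 1/3.
Czeslaw predeceased; the 1/3 allotted to Czeslaw's branch passes to Czeslaw's issue by representation.
The 1/3 is divided into 2 equal shares of 1/6 among Kazimierz, Bogdan.
Kazimierz is living and takes 1/6.
Bogdan is living and takes 1/6.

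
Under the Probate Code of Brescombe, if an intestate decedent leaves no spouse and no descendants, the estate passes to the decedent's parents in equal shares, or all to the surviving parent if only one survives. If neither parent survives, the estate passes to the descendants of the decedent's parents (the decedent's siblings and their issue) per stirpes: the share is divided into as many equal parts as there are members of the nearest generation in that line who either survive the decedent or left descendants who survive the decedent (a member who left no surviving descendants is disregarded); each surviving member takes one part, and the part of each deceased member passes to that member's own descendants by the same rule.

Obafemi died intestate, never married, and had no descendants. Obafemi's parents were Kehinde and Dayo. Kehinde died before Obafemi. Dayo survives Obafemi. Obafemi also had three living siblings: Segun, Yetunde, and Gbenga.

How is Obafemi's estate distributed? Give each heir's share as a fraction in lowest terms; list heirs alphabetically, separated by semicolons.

Dayo 1

Only one parent, Dayo, survives, so Dayo takes the entire estate. The siblings take nothing because a surviving parent has priority.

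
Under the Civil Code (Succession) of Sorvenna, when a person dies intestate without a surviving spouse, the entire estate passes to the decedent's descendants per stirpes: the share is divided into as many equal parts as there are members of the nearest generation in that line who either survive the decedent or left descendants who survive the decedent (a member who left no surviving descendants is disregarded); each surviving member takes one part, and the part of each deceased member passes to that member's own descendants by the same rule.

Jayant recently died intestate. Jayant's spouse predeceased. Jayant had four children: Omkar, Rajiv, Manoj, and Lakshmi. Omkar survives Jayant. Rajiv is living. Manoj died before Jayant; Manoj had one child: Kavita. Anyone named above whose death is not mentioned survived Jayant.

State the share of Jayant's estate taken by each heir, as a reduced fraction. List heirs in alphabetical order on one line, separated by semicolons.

There is no surviving spouse, so the entire estate passes to Jayant's descendants per stirpes.
The estate is divided into 4 equal shares of 1/4 among Omkar, Rajiv, Manoj, Lakshmi.
Omkar is living and takes 1/4.
Rajiv is living and takes 1/4.
Manoj predeceased; the 1/4 allotted to Manoj's branch passes to Manoj's issue by representation.
Kavita is the sole taker at this level and receives the full 1/4.
Lakshmi is living and takes 1/4.

Kavita 1/4; Lakshmi 1/4; Omkar 1/4; Rajiv 1/4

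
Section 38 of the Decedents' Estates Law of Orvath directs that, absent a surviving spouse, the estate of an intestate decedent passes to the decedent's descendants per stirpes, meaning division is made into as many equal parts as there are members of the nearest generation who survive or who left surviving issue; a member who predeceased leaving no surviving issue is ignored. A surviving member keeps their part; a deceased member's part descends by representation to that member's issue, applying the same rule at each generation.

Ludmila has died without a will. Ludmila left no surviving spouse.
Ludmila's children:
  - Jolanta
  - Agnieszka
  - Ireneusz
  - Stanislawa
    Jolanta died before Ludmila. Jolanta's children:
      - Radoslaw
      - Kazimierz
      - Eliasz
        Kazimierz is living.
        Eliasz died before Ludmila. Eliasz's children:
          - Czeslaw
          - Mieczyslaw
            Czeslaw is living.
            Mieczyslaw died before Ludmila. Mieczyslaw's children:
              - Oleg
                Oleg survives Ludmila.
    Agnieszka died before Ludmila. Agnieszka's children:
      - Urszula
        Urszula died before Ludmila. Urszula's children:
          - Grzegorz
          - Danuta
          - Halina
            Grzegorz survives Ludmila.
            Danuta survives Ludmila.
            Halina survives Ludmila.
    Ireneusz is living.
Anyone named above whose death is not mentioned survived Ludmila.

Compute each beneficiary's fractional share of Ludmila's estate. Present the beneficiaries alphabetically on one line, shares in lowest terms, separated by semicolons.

There is no surviving spouse, so the entire estate passes to Ludmila's descendants per stirpes.
The estate is divided into 4 equal shares of 1/4 among Jolanta, Agnieszka, Ireneusz, Stanislawa.
Jolanta predeceased; the 1/4 allotted to Jolanta's branch passes to Jolanta's issue by representation.
The 1/4 is divided into 3 equal shares of 1/12 among Radoslaw, Kazimierz, Eliasz.
Radoslaw is living and takes 1/12.
Kazimierz is living and takes 1/12.
Eliasz predeceased; the 1/12 allotted to Eliasz's branch passes to Eliasz's issue by representation.
The 1/12 is divided into 2 equal shares of 1/24 among Czeslaw, Mieczyslaw.
Czeslaw is living and takes 1/24.
Mieczyslaw predeceased; the 1/24 allotted to Mieczyslaw's branch passes to Mieczyslaw's issue by representation.
Oleg is the sole taker at this level and receives the full 1/24.
Agnieszka predeceased; the 1/4 allotted to Agnieszka's branch passes to Agnieszka's issue by representation.
Urszula's line is the sole branch at this level, so the full 1/4 passes to Urszula's issue by representation.
The 1/4 is divided into 3 equal shares of 1/12 among Grzegorz, Danuta, Halina.
Grzegorz is living and takes 1/12.
Danuta is living and takes 1/12.
Halina is living and takes 1/12.
Ireneusz is living and takes 1/4.
Stanislawa is living and takes 1/4.

Czeslaw 1/24; Danuta 1/12; Grzegorz 1/12; Halina 1/12; Ireneusz 1/4; Kazimierz 1/12; Oleg 1/24; Radoslaw 1/12; Stanislawa 1/4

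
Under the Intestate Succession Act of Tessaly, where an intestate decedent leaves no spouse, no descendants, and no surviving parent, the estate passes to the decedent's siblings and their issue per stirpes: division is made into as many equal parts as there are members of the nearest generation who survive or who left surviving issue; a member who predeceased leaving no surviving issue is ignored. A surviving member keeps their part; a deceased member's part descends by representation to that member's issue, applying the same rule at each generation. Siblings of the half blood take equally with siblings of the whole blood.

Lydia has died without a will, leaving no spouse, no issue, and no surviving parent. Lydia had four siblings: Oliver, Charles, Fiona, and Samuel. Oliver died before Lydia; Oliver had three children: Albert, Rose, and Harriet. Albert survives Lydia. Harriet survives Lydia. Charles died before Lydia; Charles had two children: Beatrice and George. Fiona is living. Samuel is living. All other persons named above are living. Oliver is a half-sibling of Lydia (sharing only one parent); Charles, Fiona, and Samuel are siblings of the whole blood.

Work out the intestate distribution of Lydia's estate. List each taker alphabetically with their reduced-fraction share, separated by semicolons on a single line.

Albert 1/12; Beatrice 1/8; Fiona 1/4; George 1/8; Harriet 1/12; Rose 1/12; Samuel 1/4

No spouse, descendants, or parent survives, so the estate passes to Lydia's siblings per stirpes.
Half-blood and whole-blood siblings take equally under the stated rule.
The estate is divided into 4 equal shares of 1/4 among Oliver, Charles, Fiona, Samuel.
Oliver predeceased; the 1/4 allotted to Oliver's branch passes to Oliver's issue by representation.
The 1/4 is divided into 3 equal shares of 1/12 among Albert, Rose, Harriet.
Albert is living and takes 1/12.
Rose is living and takes 1/12.
Harriet is living and takes 1/12.
Charles predeceased; the 1/4 allotted to Charles's branch passes to Charles's issue by representation.
The 1/4 is divided into 2 equal shares of 1/8 among Beatrice, George.
Beatrice is living and takes 1/8.
George is living and takes 1/8.
Fiona is living and takes 1/4.
Samuel is living and takes 1/4.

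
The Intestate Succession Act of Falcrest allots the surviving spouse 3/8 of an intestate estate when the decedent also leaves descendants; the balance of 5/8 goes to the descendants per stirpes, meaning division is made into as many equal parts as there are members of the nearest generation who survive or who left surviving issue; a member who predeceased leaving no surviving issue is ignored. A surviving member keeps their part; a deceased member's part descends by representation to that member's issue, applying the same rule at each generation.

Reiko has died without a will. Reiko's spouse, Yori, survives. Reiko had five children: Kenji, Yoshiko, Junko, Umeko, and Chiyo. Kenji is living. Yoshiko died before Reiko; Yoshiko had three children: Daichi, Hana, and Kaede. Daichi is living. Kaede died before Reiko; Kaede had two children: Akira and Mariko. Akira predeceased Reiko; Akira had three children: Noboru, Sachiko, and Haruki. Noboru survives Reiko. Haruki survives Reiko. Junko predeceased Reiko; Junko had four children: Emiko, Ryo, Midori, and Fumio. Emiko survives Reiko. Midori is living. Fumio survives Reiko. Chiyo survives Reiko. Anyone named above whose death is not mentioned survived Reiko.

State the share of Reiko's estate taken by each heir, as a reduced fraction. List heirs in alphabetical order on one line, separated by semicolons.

Yori, as surviving spouse, takes 3/8.
The remaining 5/8 passes to Reiko's descendants per stirpes.
The 5/8 is divided into 5 equal shares of 1/8 among Kenji, Yoshiko, Junko, Umeko, Chiyo.
Kenji is living and takes 1/8.
Yoshiko predeceased; the 1/8 allotted to Yoshiko's branch passes to Yoshiko's issue by representation.
The 1/8 is divided into 3 equal shares of 1/24 among Daichi, Hana, Kaede.
Daichi is living and takes 1/24.
Hana is living and takes 1/24.
Kaede predeceased; the 1/24 allotted to Kaede's branch passes to Kaede's issue by representation.
The 1/24 is divided into 2 equal shares of 1/48 among Akira, Mariko.
Akira predeceased; the 1/48 allotted to Akira's branch passes to Akira's issue by representation.
The 1/48 is divided into 3 equal shares of 1/144 among Noboru, Sachiko, Haruki.
Noboru is living and takes 1/144.
Sachiko is living and takes 1/144.
Haruki is living and takes 1/144.
Mariko is living and takes 1/48.
Junko predeceased; the 1/8 allotted to Junko's branch passes to Junko's issue by representation.
The 1/8 is divided into 4 equal shares of 1/32 among Emiko, Ryo, Midori, Fumio.
Emiko is living and takes 1/32.
Ryo is living and takes 1/32.
Midori is living and takes 1/32.
Fumio is living and takes 1/32.
Umeko is living and takes 1/8.
Chiyo is living and takes 1/8.

Chiyo 1/8; Daichi 1/24; Emiko 1/32; Fumio 1/32; Hana 1/24; Haruki 1/144; Kenji 1/8; Mariko 1/48; Midori 1/32; Noboru 1/144; Ryo 1/32; Sachiko 1/144; Umeko 1/8; Yori 3/8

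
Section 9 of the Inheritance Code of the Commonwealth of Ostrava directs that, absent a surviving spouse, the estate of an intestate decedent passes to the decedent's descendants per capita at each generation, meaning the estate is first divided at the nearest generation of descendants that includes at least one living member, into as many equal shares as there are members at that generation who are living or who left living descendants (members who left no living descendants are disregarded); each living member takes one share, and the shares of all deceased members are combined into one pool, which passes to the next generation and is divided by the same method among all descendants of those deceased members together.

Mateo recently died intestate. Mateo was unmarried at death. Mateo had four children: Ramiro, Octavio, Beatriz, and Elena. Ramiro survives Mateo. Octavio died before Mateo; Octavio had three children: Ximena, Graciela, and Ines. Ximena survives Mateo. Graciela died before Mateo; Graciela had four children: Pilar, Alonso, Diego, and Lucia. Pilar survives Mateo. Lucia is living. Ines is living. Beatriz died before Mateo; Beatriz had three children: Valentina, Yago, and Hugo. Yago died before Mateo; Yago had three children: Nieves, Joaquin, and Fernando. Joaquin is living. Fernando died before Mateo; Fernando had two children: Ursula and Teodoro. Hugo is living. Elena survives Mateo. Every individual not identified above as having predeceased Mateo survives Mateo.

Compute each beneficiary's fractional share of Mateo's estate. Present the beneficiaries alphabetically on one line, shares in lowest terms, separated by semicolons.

Alonso 1/42; Diego 1/42; Elena 1/4; Hugo 1/12; Ines 1/12; Joaquin 1/42; Lucia 1/42; Nieves 1/42; Pilar 1/42; Ramiro 1/4; Teodoro 1/84; Ursula 1/84; Valentina 1/12; Ximena 1/12

There is no surviving spouse, so the entire estate passes to Mateo's descendants per capita at each generation.
At generation 1 (Ramiro, Octavio, Beatriz, Elena) there are 4 shares of (1)/4 = 1/4 each.
Living: Ramiro and Elena — each takes 1/4.
Deceased: Octavio and Beatriz. Their combined 1/2 is pooled and carried to generation 2.
At generation 2 (Ximena, Graciela, Ines, Valentina, Yago, Hugo) there are 6 shares of (1/2)/6 = 1/12 each.
Living: Ximena, Ines, Valentina, and Hugo — each takes 1/12.
Deceased: Graciela and Yago. Their combined 1/6 is pooled and carried to generation 3.
At generation 3 (Pilar, Alonso, Diego, Lucia, Nieves, Joaquin, Fernando) there are 7 shares of (1/6)/7 = 1/42 each.
Living: Pilar, Alonso, Diego, Lucia, Nieves, and Joaquin — each takes 1/42.
Deceased: Fernando. That 1/42 share is carried to generation 4.
At generation 4 (Ursula, Teodoro) there are 2 shares of (1/42)/2 = 1/84 each.
Living: Ursula and Teodoro — each takes 1/84.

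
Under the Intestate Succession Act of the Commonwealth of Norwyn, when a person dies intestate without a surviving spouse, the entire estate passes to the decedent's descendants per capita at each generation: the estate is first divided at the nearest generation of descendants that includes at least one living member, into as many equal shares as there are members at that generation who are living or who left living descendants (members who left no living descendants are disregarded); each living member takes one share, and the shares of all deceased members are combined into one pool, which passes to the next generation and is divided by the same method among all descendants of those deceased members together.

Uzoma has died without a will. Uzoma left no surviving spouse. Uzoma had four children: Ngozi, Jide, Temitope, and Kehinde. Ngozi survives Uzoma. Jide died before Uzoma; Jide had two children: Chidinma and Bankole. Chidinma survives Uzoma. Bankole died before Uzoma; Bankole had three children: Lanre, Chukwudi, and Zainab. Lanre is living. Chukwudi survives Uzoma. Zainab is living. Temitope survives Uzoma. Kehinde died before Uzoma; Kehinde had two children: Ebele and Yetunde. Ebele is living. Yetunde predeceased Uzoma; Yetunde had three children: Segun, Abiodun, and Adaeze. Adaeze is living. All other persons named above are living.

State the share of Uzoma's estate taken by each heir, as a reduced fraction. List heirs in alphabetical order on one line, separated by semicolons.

Abiodun 1/24; Adaeze 1/24; Chidinma 1/8; Chukwudi 1/24; Ebele 1/8; Lanre 1/24; Ngozi 1/4; Segun 1/24; Temitope 1/4; Zainab 1/24

There is no surviving spouse, so the entire estate passes to Uzoma's descendants per capita at each generation.
At generation 1 (Ngozi, Jide, Temitope, Kehinde) there are 4 shares of (1)/4 = 1/4 each.
Living: Ngozi and Temitope — each takes 1/4.
Deceased: Jide and Kehinde. Their combined 1/2 is pooled and carried to generation 2.
At generation 2 (Chidinma, Bankole, Ebele, Yetunde) there are 4 shares of (1/2)/4 = 1/8 each.
Living: Chidinma and Ebele — each takes 1/8.
Deceased: Bankole and Yetunde. Their combined 1/4 is pooled and carried to generation 3.
At generation 3 (Lanre, Chukwudi, Zainab, Segun, Abiodun, Adaeze) there are 6 shares of (1/4)/6 = 1/24 each.
Living: Lanre, Chukwudi, Zainab, Segun, Abiodun, and Adaeze — each takes 1/24.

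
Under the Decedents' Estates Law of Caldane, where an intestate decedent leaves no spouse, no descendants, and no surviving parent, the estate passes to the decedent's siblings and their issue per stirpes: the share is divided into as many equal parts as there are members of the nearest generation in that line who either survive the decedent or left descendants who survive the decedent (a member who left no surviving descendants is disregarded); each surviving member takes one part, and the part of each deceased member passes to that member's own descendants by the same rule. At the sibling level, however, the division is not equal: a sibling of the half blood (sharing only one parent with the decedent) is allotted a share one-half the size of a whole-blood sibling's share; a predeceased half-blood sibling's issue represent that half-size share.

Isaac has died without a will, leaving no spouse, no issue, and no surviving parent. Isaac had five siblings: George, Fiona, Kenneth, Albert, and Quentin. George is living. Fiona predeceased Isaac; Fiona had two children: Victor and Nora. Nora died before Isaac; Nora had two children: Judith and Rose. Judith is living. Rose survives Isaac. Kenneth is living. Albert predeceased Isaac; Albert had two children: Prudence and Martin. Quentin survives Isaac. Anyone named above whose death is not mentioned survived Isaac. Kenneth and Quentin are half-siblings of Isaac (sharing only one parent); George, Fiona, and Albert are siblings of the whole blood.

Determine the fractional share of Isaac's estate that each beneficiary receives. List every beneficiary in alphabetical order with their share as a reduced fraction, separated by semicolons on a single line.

No spouse, descendants, or parent survives, so the estate passes to Isaac's siblings per stirpes.
Half-blood siblings count for one-half the weight of whole-blood siblings at the initial division.
Dividing 1 in proportion to weights (total weight 4): George (weight 1) → 1/4; Fiona (weight 1) → 1/4; Kenneth (weight 1/2) → 1/8; Albert (weight 1) → 1/4; Quentin (weight 1/2) → 1/8.
George is living and takes 1/4.
Fiona predeceased; the 1/4 allotted to Fiona's branch passes to Fiona's issue by representation.
The 1/4 is divided into 2 equal shares of 1/8 among Victor, Nora.
Victor is living and takes 1/8.
Nora predeceased; the 1/8 allotted to Nora's branch passes to Nora's issue by representation.
The 1/8 is divided into 2 equal shares of 1/16 among Judith, Rose.
Judith is living and takes 1/16.
Rose is living and takes 1/16.
Kenneth is living and takes 1/8.
Albert predeceased; the 1/4 allotted to Albert's branch passes to Albert's issue by representation.
The 1/4 is divided into 2 equal shares of 1/8 among Prudence, Martin.
Prudence is living and takes 1/8.
Martin is living and takes 1/8.
Quentin is living and takes 1/8.

George 1/4; Judith 1/16; Kenneth 1/8; Martin 1/8; Prudence 1/8; Quentin 1/8; Rose 1/16; Victor 1/8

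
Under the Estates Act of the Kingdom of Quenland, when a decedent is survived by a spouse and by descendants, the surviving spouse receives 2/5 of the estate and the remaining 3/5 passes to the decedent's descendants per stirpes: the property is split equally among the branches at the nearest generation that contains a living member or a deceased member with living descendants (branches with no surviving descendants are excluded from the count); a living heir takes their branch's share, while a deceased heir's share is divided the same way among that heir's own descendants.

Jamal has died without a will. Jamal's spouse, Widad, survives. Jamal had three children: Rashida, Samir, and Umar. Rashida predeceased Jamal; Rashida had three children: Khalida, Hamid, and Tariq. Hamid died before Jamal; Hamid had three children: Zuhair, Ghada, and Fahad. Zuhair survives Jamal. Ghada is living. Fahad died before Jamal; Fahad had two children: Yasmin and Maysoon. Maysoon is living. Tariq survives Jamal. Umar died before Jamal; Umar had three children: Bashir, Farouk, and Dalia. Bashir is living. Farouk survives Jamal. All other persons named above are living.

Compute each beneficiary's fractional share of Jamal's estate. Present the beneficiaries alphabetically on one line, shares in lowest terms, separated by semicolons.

Widad, as surviving spouse, takes 2/5.
The remaining 3/5 passes to Jamal's descendants per stirpes.
The 3/5 is divided into 3 equal shares of 1/5 among Rashida, Samir, Umar.
Rashida predeceased; the 1/5 allotted to Rashida's branch passes to Rashida's issue by representation.
The 1/5 is divided into 3 equal shares of 1/15 among Khalida, Hamid, Tariq.
Khalida is living and takes 1/15.
Hamid predeceased; the 1/15 allotted to Hamid's branch passes to Hamid's issue by representation.
The 1/15 is divided into 3 equal shares of 1/45 among Zuhair, Ghada, Fahad.
Zuhair is living and takes 1/45.
Ghada is living and takes 1/45.
Fahad predeceased; the 1/45 allotted to Fahad's branch passes to Fahad's issue by representation.
The 1/45 is divided into 2 equal shares of 1/90 among Yasmin, Maysoon.
Yasmin is living and takes 1/90.
Maysoon is living and takes 1/90.
Tariq is living and takes 1/15.
Samir is living and takes 1/5.
Umar predeceased; the 1/5 allotted to Umar's branch passes to Umar's issue by representation.
The 1/5 is divided into 3 equal shares of 1/15 among Bashir, Farouk, Dalia.
Bashir is living and takes 1/15.
Farouk is living and takes 1/15.
Dalia is living and takes 1/15.

Bashir 1/15; Dalia 1/15; Farouk 1/15; Ghada 1/45; Khalida 1/15; Maysoon 1/90; Samir 1/5; Tariq 1/15; Widad 2/5; Yasmin 1/90; Zuhair 1/45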